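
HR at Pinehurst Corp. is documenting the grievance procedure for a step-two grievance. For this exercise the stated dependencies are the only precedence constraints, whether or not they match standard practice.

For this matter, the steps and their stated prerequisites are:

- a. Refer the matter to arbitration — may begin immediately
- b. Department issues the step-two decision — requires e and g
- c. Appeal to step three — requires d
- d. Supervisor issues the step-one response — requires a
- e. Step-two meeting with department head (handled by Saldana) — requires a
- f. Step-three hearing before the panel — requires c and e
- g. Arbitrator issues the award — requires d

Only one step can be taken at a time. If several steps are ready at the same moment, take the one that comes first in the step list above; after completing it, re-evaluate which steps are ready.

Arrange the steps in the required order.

a → d → c → e → f → g → b

a has no prerequisites → a first.
Ready: d and e. d is listed earlier → d.
c and g now also ready, so the ready set is {c, e, g}; c is listed earlier → c.
Ready: e and g. e is listed earlier → e.
f now also ready, so the ready set is {f, g}; f is listed earlier → f.
Next only g has its prerequisites met → g.
b needed e and g, now all done → b.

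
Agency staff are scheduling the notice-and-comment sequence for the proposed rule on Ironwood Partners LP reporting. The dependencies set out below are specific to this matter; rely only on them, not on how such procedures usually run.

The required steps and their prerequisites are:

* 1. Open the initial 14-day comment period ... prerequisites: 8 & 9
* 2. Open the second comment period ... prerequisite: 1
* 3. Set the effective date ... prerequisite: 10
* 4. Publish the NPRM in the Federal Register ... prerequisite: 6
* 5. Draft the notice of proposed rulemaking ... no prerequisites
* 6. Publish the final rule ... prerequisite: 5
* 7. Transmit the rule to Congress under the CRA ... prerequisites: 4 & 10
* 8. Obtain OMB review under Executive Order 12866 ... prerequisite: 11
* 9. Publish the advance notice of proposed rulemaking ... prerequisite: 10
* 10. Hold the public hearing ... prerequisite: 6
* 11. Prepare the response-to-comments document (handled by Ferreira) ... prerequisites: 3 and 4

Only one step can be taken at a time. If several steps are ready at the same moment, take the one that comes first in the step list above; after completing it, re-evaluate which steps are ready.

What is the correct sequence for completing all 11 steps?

5 → 6 → 4 → 10 → 3 → 7 → 9 → 11 → 8 → 1 → 2

5 has no prerequisites → 5 first.
6 needed 5, now all done → 6.
4 and 10 are both available; 4 is listed earlier → 4.
10 is the only step now ready → 10.
Ready: 3, 7 and 9. 3 is listed earlier → 3.
7, 9 and 11 are all available; 7 is listed earlier → 7.
Ready: 9 and 11. 9 is listed earlier → 9.
That leaves 11 as the only ready step → 11.
8 needed 11, now all done → 8.
1 is the only step now ready → 1.
2 needed 1, now all done → 2.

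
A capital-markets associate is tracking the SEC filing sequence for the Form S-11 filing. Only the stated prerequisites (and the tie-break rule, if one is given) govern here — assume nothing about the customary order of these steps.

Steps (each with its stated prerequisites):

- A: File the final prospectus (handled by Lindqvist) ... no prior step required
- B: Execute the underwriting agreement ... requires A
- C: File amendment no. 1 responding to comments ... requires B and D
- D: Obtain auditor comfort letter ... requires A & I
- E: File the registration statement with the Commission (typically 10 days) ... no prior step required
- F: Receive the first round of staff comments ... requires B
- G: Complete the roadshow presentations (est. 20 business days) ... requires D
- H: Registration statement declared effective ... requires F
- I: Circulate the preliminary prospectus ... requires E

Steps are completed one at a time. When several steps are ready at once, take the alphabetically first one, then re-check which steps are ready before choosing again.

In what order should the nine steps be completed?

A and E have no prerequisites; A has the earlier label, so A is first.
Now B and E have their prerequisites met. B has the earlier label, so B next.
Ready: E and F. E has the earlier label → E.
Now F and I have their prerequisites met. F has the earlier label, so F next.
H now also ready, so the ready set is {H, I}; H has the earlier label → H.
That leaves I as the only ready step → I.
D needed A and I, now all done → D.
Ready: C and G. C has the earlier label → C.
G needed D, now all done → G.

A B E F H I D C G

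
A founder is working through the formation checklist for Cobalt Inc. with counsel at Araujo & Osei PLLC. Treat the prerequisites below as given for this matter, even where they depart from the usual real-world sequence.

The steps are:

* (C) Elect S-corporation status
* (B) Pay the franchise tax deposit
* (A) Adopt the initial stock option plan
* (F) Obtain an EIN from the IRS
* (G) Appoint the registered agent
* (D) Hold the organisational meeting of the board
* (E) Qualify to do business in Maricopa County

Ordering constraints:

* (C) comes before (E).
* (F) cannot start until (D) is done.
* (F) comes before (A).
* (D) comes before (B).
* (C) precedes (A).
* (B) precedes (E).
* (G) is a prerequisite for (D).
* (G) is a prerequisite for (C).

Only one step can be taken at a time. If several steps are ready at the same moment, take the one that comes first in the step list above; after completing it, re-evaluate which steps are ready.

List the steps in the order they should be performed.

(G) has no prerequisites → (G) first.
Ready: (C) and (D). (C) is listed earlier → (C).
(D) is the only step now ready → (D).
Ready: (B) and (F). (B) is listed earlier → (B).
Now (F) and (E) have their prerequisites met. (F) is listed earlier, so (F) next.
(A) and (E) are both available; (A) is listed earlier → (A).
(E) needed (C) and (B), now all done → (E).

(G), (C), (D), (B), (F), (A), (E)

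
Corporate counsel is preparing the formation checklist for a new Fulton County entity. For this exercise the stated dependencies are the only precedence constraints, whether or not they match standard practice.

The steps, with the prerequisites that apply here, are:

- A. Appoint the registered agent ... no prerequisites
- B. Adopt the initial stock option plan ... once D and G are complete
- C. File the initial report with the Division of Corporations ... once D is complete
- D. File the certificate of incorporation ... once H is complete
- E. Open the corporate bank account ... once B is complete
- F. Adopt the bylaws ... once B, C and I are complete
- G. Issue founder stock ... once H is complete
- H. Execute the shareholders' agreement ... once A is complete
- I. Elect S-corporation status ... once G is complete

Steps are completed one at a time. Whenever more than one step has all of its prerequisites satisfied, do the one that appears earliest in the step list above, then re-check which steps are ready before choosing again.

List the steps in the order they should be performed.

A → H → D → C → G → B → E → I → F

A is the only step with nothing outstanding, so it goes first.
Next only H has its prerequisites met → H.
Ready: D and G. D is listed earlier → D.
Ready: C and G. C is listed earlier → C.
That leaves G as the only ready step → G.
Now B and I have their prerequisites met. B is listed earlier, so B next.
E now also ready, so the ready set is {E, I}; E is listed earlier → E.
I needed G, now all done → I.
Next only F has its prerequisites met → F.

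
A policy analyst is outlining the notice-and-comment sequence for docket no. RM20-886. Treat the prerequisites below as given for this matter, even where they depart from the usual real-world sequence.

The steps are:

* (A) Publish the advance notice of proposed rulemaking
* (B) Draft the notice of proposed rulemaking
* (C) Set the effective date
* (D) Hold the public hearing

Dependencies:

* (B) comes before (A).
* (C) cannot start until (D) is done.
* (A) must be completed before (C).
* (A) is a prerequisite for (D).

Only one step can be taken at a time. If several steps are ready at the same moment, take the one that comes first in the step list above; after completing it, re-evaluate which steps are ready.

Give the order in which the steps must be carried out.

(B) has no prerequisites → (B) first.
(A) needed (B), now all done → (A).
(D) is the only step now ready → (D).
Next only (C) has its prerequisites met → (C).

(B) (A) (D) (C)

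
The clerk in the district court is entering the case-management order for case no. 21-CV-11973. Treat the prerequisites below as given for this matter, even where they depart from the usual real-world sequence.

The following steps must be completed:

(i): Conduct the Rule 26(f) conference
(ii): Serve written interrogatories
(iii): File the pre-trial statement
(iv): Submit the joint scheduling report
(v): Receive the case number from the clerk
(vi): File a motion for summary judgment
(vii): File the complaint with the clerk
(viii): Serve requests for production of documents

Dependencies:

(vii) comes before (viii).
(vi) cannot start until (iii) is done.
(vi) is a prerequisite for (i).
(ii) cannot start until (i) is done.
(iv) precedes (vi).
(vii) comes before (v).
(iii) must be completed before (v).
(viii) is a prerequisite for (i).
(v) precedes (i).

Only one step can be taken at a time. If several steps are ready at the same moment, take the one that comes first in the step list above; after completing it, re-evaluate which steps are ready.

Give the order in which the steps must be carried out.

(iii), (iv) and (vii) have no prerequisites; (iii) is listed earlier, so (iii) is first.
(iv) and (vii) are both available; (iv) is listed earlier → (iv).
(vi) now also ready, so the ready set is {(vi), (vii)}; (vi) is listed earlier → (vi).
(vii) is the only step now ready → (vii).
Ready: (v) and (viii). (v) is listed earlier → (v).
(viii) needed (vii), now all done → (viii).
(i) is the only step now ready → (i).
(ii) needed (i), now all done → (ii).

(iii) → (iv) → (vi) → (vii) → (v) → (viii) → (i) → (ii)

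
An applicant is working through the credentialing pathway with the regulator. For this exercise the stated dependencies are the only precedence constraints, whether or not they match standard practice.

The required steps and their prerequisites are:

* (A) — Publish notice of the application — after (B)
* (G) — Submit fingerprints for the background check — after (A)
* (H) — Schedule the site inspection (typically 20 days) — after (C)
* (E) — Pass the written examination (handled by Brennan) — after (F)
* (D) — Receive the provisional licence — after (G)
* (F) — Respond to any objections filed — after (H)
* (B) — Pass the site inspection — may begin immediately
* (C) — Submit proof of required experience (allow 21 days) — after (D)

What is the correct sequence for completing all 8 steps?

(B), (A), (G), (D), (C), (H), (F), (E)

(B) is the only step with nothing outstanding, so it goes first.
That leaves (A) as the only ready step → (A).
(G) needed (A), now all done → (G).
Next only (D) has its prerequisites met → (D).
(C) needed (D), now all done → (C).
(H) needed (C), now all done → (H).
That leaves (F) as the only ready step → (F).
(E) needed (F), now all done → (E).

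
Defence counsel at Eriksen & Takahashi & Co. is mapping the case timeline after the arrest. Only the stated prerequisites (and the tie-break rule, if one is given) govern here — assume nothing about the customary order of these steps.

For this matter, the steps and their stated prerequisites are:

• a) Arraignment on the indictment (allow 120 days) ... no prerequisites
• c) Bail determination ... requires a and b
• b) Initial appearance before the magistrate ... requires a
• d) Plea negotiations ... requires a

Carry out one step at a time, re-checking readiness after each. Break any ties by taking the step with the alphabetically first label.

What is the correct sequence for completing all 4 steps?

a b c d

a has no prerequisites → a first.
Now b and d have their prerequisites met. b has the earlier label, so b next.
c and d are both available; c has the earlier label → c.
d needed a, now all done → d.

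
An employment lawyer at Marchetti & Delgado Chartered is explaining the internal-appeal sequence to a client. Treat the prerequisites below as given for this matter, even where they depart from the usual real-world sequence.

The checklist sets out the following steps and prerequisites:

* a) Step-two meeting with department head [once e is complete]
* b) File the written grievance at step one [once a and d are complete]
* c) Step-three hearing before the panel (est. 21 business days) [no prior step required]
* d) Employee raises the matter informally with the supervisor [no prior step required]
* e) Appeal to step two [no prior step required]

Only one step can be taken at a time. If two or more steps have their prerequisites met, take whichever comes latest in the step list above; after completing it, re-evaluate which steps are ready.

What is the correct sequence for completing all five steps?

e, d, c, a, b

Nothing is required for e, d and c. e is listed later → e first.
a now also ready, so the ready set is {d, c, a}; d is listed later → d.
Now c and a have their prerequisites met. c is listed later, so c next.
a needed e, now all done → a.
That leaves b as the only ready step → b.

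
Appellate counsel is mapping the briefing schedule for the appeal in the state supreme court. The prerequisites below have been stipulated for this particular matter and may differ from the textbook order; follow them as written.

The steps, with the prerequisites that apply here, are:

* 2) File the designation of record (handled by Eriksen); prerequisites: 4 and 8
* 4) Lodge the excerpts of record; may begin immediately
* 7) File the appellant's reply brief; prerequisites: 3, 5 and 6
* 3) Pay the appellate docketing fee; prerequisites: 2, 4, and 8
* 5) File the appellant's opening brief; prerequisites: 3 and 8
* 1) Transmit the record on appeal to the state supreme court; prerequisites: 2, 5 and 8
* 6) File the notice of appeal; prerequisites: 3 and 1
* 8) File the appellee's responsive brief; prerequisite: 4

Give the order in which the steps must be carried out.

4 is the only step with nothing outstanding, so it goes first.
Next only 8 has its prerequisites met → 8.
2 needed 4 and 8, now all done → 2.
That leaves 3 as the only ready step → 3.
Next only 5 has its prerequisites met → 5.
That leaves 1 as the only ready step → 1.
Next only 6 has its prerequisites met → 6.
7 is the only step now ready → 7.

4, 8, 2, 3, 5, 1, 6, 7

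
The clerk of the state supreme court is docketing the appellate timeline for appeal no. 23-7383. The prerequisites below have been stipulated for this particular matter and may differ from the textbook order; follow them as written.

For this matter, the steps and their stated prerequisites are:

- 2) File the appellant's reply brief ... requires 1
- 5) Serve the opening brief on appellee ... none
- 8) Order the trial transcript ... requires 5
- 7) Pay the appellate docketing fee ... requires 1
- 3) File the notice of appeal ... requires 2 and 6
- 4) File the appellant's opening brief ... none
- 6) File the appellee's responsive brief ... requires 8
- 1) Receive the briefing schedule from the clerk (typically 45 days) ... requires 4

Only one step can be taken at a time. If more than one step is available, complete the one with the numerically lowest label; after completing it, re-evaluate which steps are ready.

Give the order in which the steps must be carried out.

4 1 2 5 7 8 6 3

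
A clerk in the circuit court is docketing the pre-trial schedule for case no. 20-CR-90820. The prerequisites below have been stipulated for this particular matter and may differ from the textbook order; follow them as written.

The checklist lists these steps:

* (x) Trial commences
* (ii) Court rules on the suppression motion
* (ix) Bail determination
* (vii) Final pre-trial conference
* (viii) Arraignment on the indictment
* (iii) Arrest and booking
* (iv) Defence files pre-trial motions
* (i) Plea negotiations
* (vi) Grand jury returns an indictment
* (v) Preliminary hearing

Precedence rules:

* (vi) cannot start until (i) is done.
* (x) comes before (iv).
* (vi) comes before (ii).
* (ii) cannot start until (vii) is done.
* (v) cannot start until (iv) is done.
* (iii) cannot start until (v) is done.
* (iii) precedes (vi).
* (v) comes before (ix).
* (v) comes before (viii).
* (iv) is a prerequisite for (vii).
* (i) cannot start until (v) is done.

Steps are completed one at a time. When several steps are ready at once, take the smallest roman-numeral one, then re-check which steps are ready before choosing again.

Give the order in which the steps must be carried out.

(x) (iv) (v) (i) (iii) (vi) (vii) (ii) (viii) (ix)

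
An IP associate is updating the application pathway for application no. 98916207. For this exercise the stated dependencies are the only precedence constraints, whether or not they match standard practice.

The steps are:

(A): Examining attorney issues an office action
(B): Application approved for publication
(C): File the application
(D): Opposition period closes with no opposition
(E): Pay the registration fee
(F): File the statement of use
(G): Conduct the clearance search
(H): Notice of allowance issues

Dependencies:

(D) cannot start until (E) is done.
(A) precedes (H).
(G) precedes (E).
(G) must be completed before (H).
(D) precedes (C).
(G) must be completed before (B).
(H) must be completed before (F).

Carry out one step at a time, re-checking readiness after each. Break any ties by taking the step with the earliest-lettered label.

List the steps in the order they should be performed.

Nothing is required for (A) and (G). (A) has the earlier label → (A) first.
Next only (G) has its prerequisites met → (G).
Now (B), (E) and (H) have their prerequisites met. (B) has the earlier label, so (B) next.
(E) and (H) are both available; (E) has the earlier label → (E).
(D) now also ready, so the ready set is {(D), (H)}; (D) has the earlier label → (D).
(C) now also ready, so the ready set is {(C), (H)}; (C) has the earlier label → (C).
(H) needed (A) and (G), now all done → (H).
(F) needed (H), now all done → (F).

(A) → (G) → (B) → (E) → (D) → (C) → (H) → (F)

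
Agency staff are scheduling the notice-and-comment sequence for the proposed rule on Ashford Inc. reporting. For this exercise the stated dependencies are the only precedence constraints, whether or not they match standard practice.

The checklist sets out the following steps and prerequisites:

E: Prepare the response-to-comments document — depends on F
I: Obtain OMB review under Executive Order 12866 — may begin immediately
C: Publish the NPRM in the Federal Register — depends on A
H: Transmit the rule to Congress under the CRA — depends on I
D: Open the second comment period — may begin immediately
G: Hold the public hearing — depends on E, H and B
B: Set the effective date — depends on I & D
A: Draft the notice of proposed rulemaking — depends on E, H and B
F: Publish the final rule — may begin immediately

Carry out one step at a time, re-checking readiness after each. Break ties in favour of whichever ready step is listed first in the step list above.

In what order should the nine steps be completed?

I, H, D, B, F, E, G, A, C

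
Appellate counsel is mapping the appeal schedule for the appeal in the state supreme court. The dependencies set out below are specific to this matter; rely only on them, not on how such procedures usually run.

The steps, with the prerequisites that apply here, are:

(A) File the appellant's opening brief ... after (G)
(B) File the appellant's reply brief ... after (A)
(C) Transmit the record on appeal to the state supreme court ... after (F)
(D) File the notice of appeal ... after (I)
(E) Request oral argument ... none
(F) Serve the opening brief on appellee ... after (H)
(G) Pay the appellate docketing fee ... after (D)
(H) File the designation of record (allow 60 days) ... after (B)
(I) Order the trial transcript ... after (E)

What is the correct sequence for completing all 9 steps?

(E) is the only step with nothing outstanding, so it goes first.
(I) needed (E), now all done → (I).
(D) needed (I), now all done → (D).
Next only (G) has its prerequisites met → (G).
Next only (A) has its prerequisites met → (A).
Next only (B) has its prerequisites met → (B).
(H) is the only step now ready → (H).
(F) is the only step now ready → (F).
(C) needed (F), now all done → (C).

(E) → (I) → (D) → (G) → (A) → (B) → (H) → (F) → (C)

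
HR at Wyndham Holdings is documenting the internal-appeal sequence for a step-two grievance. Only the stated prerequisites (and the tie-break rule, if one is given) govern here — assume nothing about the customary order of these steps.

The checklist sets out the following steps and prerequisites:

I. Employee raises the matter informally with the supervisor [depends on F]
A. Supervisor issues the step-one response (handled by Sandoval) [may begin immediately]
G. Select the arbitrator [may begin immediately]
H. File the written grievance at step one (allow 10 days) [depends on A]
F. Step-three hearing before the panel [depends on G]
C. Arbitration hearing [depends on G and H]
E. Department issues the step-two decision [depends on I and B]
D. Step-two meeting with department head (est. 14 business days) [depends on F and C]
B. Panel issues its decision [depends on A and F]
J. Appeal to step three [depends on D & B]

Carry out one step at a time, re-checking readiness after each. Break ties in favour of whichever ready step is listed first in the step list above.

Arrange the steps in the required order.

A G H F I C D B E J

A and G have no prerequisites; A is listed earlier, so A is first.
H now also ready, so the ready set is {G, H}; G is listed earlier → G.
Now H and F have their prerequisites met. H is listed earlier, so H next.
Now F and C have their prerequisites met. F is listed earlier, so F next.
Ready: I, C and B. I is listed earlier → I.
Ready: C and B. C is listed earlier → C.
D now also ready, so the ready set is {D, B}; D is listed earlier → D.
B needed A and F, now all done → B.
E and J are both available; E is listed earlier → E.
J is the only step now ready → J.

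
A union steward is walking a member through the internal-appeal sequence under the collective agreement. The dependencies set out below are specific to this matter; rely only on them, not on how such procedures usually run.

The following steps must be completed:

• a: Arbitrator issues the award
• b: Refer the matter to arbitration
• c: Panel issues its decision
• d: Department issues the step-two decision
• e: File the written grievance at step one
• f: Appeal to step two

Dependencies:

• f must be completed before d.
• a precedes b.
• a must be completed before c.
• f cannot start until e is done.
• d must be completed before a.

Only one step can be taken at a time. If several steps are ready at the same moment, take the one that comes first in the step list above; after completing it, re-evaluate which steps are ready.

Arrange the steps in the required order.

Only e has no prerequisites, so it is first.
f needed e, now all done → f.
d needed f, now all done → d.
a is the only step now ready → a.
Ready: b and c. b is listed earlier → b.
c needed a, now all done → c.

e → f → d → a → b → c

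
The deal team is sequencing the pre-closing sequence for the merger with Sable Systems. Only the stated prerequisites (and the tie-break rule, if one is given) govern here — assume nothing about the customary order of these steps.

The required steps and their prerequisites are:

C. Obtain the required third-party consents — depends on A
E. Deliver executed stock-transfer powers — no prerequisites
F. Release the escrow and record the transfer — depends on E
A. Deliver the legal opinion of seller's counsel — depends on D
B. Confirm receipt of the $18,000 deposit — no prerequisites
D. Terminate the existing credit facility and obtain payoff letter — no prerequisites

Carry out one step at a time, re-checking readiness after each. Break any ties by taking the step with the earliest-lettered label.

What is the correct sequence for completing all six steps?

B, D, A, C, E, F

B, D and E have no prerequisites; B has the earlier label, so B is first.
Now D and E have their prerequisites met. D has the earlier label, so D next.
A now also ready, so the ready set is {A, E}; A has the earlier label → A.
C and E are both available; C has the earlier label → C.
That leaves E as the only ready step → E.
F is the only step now ready → F.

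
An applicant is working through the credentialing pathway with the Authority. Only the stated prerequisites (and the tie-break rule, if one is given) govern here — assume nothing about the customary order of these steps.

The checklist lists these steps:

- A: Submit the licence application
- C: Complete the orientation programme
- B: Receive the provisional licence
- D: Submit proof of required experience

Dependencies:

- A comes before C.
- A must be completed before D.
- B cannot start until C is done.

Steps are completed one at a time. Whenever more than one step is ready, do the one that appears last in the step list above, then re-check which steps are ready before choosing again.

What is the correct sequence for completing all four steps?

A, D, C, B

Only A has no prerequisites, so it is first.
Ready: D and C. D is listed later → D.
C needed A, now all done → C.
That leaves B as the only ready step → B.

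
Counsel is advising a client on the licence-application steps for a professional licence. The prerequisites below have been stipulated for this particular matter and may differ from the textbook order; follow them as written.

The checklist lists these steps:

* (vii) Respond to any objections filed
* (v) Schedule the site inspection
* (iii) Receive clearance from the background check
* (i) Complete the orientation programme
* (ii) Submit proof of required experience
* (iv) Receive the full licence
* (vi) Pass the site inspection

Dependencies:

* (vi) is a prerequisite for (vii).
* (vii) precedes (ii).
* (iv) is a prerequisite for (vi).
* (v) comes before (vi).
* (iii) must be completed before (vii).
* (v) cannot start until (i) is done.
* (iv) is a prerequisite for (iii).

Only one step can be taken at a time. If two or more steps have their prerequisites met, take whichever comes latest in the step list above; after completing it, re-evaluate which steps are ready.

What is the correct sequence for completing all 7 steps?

(iv) and (i) have no prerequisites; (iv) is listed later, so (iv) is first.
Ready: (i) and (iii). (i) is listed later → (i).
Ready: (iii) and (v). (iii) is listed later → (iii).
That leaves (v) as the only ready step → (v).
(vi) is the only step now ready → (vi).
(vii) is the only step now ready → (vii).
Next only (ii) has its prerequisites met → (ii).

(iv) → (i) → (iii) → (v) → (vi) → (vii) → (ii)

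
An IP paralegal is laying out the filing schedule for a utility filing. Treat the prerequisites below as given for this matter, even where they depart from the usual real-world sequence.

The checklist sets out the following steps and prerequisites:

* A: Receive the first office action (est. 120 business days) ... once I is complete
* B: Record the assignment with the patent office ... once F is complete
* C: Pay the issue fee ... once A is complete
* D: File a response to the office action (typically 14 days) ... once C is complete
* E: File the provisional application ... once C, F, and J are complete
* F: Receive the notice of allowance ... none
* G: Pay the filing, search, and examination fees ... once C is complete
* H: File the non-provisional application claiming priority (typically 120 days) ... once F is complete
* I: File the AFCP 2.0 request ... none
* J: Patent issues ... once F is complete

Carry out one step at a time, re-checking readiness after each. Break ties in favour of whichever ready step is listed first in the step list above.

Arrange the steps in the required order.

F, B, H, I, A, C, D, G, J, E

Nothing is required for F and I. F is listed earlier → F first.
Ready: B, H, I and J. B is listed earlier → B.
Now H, I and J have their prerequisites met. H is listed earlier, so H next.
Now I and J have their prerequisites met. I is listed earlier, so I next.
A now also ready, so the ready set is {A, J}; A is listed earlier → A.
C now also ready, so the ready set is {C, J}; C is listed earlier → C.
Ready: D, G and J. D is listed earlier → D.
Now G and J have their prerequisites met. G is listed earlier, so G next.
J is the only step now ready → J.
Next only E has its prerequisites met → E.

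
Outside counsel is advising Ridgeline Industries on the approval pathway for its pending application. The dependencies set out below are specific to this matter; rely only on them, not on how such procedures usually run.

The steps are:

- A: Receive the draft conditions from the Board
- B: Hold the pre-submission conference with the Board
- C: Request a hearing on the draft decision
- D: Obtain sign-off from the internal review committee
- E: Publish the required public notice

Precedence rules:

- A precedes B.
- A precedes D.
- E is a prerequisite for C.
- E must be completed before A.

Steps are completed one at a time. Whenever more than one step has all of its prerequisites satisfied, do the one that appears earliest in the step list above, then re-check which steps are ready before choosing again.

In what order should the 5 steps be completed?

E is the only step with nothing outstanding, so it goes first.
Now A and C have their prerequisites met. A is listed earlier, so A next.
B, C and D are all available; B is listed earlier → B.
C and D are both available; C is listed earlier → C.
D needed A, now all done → D.

E → A → B → C → D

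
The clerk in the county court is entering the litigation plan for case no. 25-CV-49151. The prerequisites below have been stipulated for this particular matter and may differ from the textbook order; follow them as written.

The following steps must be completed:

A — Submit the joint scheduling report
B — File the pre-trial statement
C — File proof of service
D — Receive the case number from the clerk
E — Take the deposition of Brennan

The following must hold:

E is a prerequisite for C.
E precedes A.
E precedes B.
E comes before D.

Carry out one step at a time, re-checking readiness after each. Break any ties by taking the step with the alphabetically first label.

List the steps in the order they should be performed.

E, A, B, C, D

E has no prerequisites → E first.
A, B, C and D are all available; A has the earlier label → A.
Ready: B, C and D. B has the earlier label → B.
Now C and D have their prerequisites met. C has the earlier label, so C next.
D is the only step now ready → D.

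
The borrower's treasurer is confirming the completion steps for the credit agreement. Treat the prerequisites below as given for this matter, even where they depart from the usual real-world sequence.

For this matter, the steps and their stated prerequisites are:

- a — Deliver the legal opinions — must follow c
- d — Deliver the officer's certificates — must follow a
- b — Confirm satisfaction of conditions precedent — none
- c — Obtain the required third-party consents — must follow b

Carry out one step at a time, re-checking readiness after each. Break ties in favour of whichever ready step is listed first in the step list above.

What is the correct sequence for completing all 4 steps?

b is the only step with nothing outstanding, so it goes first.
That leaves c as the only ready step → c.
a needed c, now all done → a.
d needed a, now all done → d.

b c a d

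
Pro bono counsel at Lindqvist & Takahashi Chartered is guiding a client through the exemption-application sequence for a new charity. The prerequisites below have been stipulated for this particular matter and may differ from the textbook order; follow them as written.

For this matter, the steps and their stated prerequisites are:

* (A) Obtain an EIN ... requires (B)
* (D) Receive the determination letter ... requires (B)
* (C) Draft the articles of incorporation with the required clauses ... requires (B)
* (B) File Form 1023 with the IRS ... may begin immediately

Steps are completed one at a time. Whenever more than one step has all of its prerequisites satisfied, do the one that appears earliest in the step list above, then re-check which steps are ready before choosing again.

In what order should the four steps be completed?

(B) has no prerequisites → (B) first.
Now (A), (D) and (C) have their prerequisites met. (A) is listed earlier, so (A) next.
(D) and (C) are both available; (D) is listed earlier → (D).
Next only (C) has its prerequisites met → (C).

(B), (A), (D), (C)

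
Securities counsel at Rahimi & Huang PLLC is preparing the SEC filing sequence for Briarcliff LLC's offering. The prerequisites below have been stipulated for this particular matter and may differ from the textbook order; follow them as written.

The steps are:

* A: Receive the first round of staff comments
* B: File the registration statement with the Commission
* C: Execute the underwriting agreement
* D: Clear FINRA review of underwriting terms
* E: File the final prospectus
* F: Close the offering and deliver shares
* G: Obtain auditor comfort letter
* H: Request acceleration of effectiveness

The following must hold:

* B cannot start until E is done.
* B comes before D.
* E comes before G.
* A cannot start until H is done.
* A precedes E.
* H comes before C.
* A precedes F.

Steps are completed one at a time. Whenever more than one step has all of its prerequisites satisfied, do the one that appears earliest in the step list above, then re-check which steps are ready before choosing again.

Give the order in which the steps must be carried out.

H has no prerequisites → H first.
Ready: A and C. A is listed earlier → A.
C, E and F are all available; C is listed earlier → C.
Now E and F have their prerequisites met. E is listed earlier, so E next.
B and G now also ready, so the ready set is {B, F, G}; B is listed earlier → B.
Now D, F and G have their prerequisites met. D is listed earlier, so D next.
Now F and G have their prerequisites met. F is listed earlier, so F next.
G needed E, now all done → G.

H A C E B D F G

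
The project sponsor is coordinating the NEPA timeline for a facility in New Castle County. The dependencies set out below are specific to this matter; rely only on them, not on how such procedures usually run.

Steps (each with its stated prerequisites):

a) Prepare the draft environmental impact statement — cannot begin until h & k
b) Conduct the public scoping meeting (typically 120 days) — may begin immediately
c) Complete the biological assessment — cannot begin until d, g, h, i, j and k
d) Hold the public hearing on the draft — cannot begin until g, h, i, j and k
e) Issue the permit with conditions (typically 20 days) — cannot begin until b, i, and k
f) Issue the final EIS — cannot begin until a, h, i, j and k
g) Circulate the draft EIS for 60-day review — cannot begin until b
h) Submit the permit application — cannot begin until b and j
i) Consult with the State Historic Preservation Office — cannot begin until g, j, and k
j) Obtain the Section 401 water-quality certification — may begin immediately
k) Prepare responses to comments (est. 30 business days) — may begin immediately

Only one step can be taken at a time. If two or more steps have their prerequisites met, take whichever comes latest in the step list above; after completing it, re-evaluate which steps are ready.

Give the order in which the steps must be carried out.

k → j → b → h → g → i → e → d → c → a → f

k, j and b have no prerequisites; k is listed later, so k is first.
j and b are both available; j is listed later → j.
b is the only step now ready → b.
h and g are both available; h is listed later → h.
a now also ready, so the ready set is {g, a}; g is listed later → g.
Now i and a have their prerequisites met. i is listed later, so i next.
e and d now also ready, so the ready set is {e, d, a}; e is listed later → e.
Now d and a have their prerequisites met. d is listed later, so d next.
c now also ready, so the ready set is {c, a}; c is listed later → c.
a is the only step now ready → a.
Next only f has its prerequisites met → f.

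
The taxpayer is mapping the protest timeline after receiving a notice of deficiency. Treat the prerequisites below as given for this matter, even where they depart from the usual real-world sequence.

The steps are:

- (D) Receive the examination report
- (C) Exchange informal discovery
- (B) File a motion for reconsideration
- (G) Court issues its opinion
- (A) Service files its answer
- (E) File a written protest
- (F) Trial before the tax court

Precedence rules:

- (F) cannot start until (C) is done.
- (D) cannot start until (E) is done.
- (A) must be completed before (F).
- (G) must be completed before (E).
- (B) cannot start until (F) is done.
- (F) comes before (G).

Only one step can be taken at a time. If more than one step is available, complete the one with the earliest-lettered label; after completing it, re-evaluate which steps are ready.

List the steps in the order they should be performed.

(A) and (C) have no prerequisites; (A) has the earlier label, so (A) is first.
(C) is the only step now ready → (C).
Next only (F) has its prerequisites met → (F).
(B) and (G) are both available; (B) has the earlier label → (B).
(G) is the only step now ready → (G).
(E) needed (G), now all done → (E).
Next only (D) has its prerequisites met → (D).

(A), (C), (F), (B), (G), (E), (D)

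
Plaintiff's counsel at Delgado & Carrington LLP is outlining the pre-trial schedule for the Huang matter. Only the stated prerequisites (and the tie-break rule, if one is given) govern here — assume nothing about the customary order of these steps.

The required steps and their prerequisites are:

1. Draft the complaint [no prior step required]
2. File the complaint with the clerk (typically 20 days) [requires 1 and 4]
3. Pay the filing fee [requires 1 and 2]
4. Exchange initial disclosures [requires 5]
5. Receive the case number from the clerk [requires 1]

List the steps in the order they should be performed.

1, 5, 4, 2, 3

1 has no prerequisites → 1 first.
Next only 5 has its prerequisites met → 5.
Next only 4 has its prerequisites met → 4.
2 needed 1 and 4, now all done → 2.
Next only 3 has its prerequisites met → 3.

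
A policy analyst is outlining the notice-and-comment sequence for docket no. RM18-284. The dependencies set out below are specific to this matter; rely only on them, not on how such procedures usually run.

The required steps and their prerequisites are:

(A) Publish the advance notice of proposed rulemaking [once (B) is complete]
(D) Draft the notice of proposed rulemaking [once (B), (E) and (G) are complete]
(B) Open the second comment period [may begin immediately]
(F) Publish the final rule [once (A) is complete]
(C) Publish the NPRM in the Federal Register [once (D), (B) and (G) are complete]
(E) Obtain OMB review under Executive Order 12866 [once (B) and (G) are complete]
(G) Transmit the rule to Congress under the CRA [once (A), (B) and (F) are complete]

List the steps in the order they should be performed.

(B), (A), (F), (G), (E), (D), (C)

(B) is the only step with nothing outstanding, so it goes first.
That leaves (A) as the only ready step → (A).
(F) needed (A), now all done → (F).
Next only (G) has its prerequisites met → (G).
Next only (E) has its prerequisites met → (E).
Next only (D) has its prerequisites met → (D).
That leaves (C) as the only ready step → (C).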